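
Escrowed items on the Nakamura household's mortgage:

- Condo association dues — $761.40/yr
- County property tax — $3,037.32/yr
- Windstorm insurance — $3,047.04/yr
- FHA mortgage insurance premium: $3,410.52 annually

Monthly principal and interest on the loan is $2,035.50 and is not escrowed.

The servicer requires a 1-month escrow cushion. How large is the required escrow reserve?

Condo association dues: $761.40 annually
County property tax: $3,037.32 annually
Windstorm insurance: $3,047.04 annually
FHA mortgage insurance premium: $3,410.52 annually
Total per year = $10,256.28
Per month = $10,256.28 ÷ 12 = $854.69
Reserve = 1 × $854.69 = $854.69

$854.69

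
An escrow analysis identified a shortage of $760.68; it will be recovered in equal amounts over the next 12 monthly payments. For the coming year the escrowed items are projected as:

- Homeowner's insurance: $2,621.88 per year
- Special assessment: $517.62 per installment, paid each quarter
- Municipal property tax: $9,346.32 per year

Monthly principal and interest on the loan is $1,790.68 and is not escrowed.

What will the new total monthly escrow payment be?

$1,233.28

Homeowner's insurance — $2,621.88 annually
Special assessment — $517.62 × 4 = $2,070.48 annually
Municipal property tax — $9,346.32 annually
Total per year = $2,621.88 + $2,070.48 + $9,346.32 = $14,038.68
Monthly escrow = $14,038.68 / 12 = $1,169.89
Shortage per month = $760.68 / 12 = $63.39
Adjusted monthly = $1,169.89 + $63.39 = $1,233.28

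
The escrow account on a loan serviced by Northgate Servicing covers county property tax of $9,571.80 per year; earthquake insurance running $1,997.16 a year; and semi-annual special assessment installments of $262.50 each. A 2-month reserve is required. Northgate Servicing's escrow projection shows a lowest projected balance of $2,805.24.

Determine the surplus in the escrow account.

$789.58

County property tax: $9,571.80/yr
Earthquake insurance: $1,997.16/yr
Special assessment: $262.50 × 2 = $525.00/yr
Combined annual = $9,571.80 + $1,997.16 + $525.00 = $12,093.96
Monthly = $12,093.96 / 12 = $1,007.83
Cushion = 2 × $1,007.83 = $2,015.66
Surplus = $2,805.24 − $2,015.66 = $789.58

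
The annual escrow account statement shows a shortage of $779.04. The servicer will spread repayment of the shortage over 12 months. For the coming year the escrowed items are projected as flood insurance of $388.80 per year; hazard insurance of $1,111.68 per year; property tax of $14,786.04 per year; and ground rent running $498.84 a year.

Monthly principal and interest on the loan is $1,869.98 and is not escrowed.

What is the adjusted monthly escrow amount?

Flood insurance — $388.80 per year
Hazard insurance — $1,111.68 per year
Property tax — $14,786.04 per year
Ground rent — $498.84 per year
Yearly total = $388.80 + $1,111.68 + $14,786.04 + $498.84 = $16,785.36
Base monthly escrow = $16,785.36 / 12 = $1,398.78
Monthly shortage recovery: $779.04 ÷ 12 = $64.92
New monthly escrow = $1,398.78 + $64.92 = $1,463.70

$1,463.70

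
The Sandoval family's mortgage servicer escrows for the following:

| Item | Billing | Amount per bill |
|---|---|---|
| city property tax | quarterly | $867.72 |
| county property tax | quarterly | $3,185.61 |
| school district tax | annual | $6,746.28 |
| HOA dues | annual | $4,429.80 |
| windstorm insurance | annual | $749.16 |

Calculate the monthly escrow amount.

$2,344.88

City property tax = $867.72 × 4 = $3,470.88 annually
County property tax = $3,185.61 × 4 = $12,742.44 annually
School district tax = $6,746.28 annually
HOA dues = $4,429.80 annually
Windstorm insurance = $749.16 annually
Yearly total = $3,470.88 + $12,742.44 + $6,746.28 + $4,429.80 + $749.16 = $28,138.56
Monthly escrow = $28,138.56 / 12 = $2,344.88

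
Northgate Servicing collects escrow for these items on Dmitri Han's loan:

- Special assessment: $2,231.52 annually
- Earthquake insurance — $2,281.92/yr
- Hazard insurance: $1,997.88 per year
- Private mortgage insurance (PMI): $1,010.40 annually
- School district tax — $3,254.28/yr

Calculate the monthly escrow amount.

$898.00

Special assessment — $2,231.52 annually
Earthquake insurance — $2,281.92 annually
Hazard insurance — $1,997.88 annually
Private mortgage insurance (PMI) — $1,010.40 annually
School district tax — $3,254.28 annually
Total per year = $10,776.00
Monthly escrow = $10,776.00 ÷ 12 = $898.00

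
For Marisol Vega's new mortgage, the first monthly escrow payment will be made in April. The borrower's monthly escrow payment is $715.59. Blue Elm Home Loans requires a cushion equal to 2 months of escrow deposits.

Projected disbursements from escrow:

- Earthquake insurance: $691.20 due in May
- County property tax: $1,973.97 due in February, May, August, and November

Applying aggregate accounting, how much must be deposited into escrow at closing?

Cushion = 2 × $715.59 = $1,431.18
Trial balance (start $0, +$715.59 each month, − disbursements):
  Apr: +$715.59 → $715.59
  May: +$715.59 − $2,665.17 → -$1,233.99
  Jun: +$715.59 → -$518.40
  Jul: +$715.59 → $197.19
  Aug: +$715.59 − $1,973.97 → -$1,061.19
  Sep: +$715.59 → -$345.60
  Oct: +$715.59 → $369.99
  Nov: +$715.59 − $1,973.97 → -$888.39
  Dec: +$715.59 → -$172.80
  Jan: +$715.59 → $542.79
  Feb: +$715.59 − $1,973.97 → -$715.59
  Mar: +$715.59 → $0.00
Lowest trial balance = -$1,233.99 (May)
Initial deposit = cushion − low point = $1,431.18 − (-$1,233.99) = $2,665.17

$2,665.17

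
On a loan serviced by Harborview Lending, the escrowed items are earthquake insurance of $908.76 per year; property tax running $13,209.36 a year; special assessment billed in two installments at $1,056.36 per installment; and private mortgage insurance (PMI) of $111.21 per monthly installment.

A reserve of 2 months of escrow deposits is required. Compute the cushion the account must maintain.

$2,927.56

Earthquake insurance — $908.76 per year
Property tax — $13,209.36 per year
Special assessment — $1,056.36 × 2 = $2,112.72 per year
Private mortgage insurance (PMI) — $111.21 × 12 = $1,334.52 per year
Yearly total = $908.76 + $13,209.36 + $2,112.72 + $1,334.52 = $17,565.36
Monthly = $17,565.36 ÷ 12 = $1,463.78
Cushion = 2 × $1,463.78 = $2,927.56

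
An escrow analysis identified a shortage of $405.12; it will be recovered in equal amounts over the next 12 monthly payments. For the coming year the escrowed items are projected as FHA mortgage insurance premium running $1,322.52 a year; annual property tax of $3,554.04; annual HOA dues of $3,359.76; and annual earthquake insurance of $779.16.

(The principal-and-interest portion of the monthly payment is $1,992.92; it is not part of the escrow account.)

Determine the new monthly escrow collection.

FHA mortgage insurance premium — $1,322.52/yr
Property tax — $3,554.04/yr
HOA dues — $3,359.76/yr
Earthquake insurance — $779.16/yr
Total annual escrow = $1,322.52 + $3,554.04 + $3,359.76 + $779.16 = $9,015.48
Monthly = $9,015.48 / 12 = $751.29
Shortage spread = $405.12 ÷ 12 = $33.76/mo
New monthly escrow = $751.29 + $33.76 = $785.05

$785.05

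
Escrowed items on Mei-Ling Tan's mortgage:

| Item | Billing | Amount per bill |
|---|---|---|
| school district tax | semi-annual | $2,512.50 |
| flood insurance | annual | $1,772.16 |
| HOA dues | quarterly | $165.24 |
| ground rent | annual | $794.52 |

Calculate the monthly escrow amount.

School district tax = $2,512.50 × 2 = $5,025.00
Flood insurance = $1,772.16
HOA dues = $165.24 × 4 = $660.96
Ground rent = $794.52
Total annual escrow = $5,025.00 + $1,772.16 + $660.96 + $794.52 = $8,252.64
Per month = $8,252.64 / 12 = $687.72

$687.72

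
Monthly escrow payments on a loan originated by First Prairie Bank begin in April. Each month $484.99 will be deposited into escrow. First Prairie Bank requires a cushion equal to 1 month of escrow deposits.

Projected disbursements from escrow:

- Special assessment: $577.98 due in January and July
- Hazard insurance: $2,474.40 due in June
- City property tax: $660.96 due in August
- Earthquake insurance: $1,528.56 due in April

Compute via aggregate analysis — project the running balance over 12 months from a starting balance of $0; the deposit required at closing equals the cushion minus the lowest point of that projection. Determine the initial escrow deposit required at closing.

Cushion = 1 × $484.99 = $484.99
Trial balance (start $0, +$484.99 each month, − disbursements):
  Apr: +$484.99 − $1,528.56 → -$1,043.57
  May: +$484.99 → -$558.58
  Jun: +$484.99 − $2,474.40 → -$2,547.99
  Jul: +$484.99 − $577.98 → -$2,640.98
  Aug: +$484.99 − $660.96 → -$2,816.95
  Sep: +$484.99 → -$2,331.96
  Oct: +$484.99 → -$1,846.97
  Nov: +$484.99 → -$1,361.98
  Dec: +$484.99 → -$876.99
  Jan: +$484.99 − $577.98 → -$969.98
  Feb: +$484.99 → -$484.99
  Mar: +$484.99 → $0.00
Lowest trial balance = -$2,816.95 (Aug)
Initial deposit = cushion − low point = $484.99 − (-$2,816.95) = $3,301.94

$3,301.94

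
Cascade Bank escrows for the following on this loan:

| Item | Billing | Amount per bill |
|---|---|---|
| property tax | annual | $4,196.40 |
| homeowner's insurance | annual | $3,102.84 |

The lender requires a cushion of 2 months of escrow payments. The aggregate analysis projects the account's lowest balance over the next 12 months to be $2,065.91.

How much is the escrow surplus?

Property tax = $4,196.40 per year
Homeowner's insurance = $3,102.84 per year
Combined annual = $4,196.40 + $3,102.84 = $7,299.24
Monthly escrow = $7,299.24 / 12 = $608.27
Cushion = 2 × $608.27 = $1,216.54
Surplus = $2,065.91 − $1,216.54 = $849.37

$849.37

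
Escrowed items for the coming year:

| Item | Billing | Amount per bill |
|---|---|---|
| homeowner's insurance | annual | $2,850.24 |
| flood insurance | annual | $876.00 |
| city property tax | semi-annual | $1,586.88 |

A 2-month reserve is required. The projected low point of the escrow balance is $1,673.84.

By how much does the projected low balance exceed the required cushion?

$523.84

Homeowner's insurance: $2,850.24/yr
Flood insurance: $876.00/yr
City property tax: $1,586.88 × 2 = $3,173.76/yr
Total annual escrow = $2,850.24 + $876.00 + $3,173.76 = $6,900.00
Per month = $6,900.00 ÷ 12 = $575.00
Cushion = 2 × $575.00 = $1,150.00
Excess over cushion: $1,673.84 − $1,150.00 = $523.84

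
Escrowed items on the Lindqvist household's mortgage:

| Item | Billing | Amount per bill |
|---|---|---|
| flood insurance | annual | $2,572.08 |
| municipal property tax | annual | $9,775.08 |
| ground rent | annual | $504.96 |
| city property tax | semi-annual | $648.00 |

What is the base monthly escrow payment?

$1,179.01

Flood insurance: $2,572.08/yr
Municipal property tax: $9,775.08/yr
Ground rent: $504.96/yr
City property tax: $648.00 × 2 = $1,296.00/yr
Combined annual = $14,148.12
Per month = $14,148.12 ÷ 12 = $1,179.01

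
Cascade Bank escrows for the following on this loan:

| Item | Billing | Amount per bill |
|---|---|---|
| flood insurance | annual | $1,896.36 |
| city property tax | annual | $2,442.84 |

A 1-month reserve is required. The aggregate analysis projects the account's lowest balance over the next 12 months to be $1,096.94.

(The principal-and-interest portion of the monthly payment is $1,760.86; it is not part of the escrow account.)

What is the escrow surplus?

Flood insurance: $1,896.36
City property tax: $2,442.84
Total annual escrow = $1,896.36 + $2,442.84 = $4,339.20
Base monthly escrow = $4,339.20 / 12 = $361.60
Cushion = 1 × $361.60 = $361.60
Surplus = $1,096.94 − $361.60 = $735.34

$735.34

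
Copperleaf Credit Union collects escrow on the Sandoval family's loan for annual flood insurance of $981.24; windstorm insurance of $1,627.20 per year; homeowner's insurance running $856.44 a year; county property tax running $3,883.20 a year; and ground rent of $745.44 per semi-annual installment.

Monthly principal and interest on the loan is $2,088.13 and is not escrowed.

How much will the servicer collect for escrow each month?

Flood insurance — $981.24 per year
Windstorm insurance — $1,627.20 per year
Homeowner's insurance — $856.44 per year
County property tax — $3,883.20 per year
Ground rent — $745.44 × 2 = $1,490.88 per year
Combined annual = $981.24 + $1,627.20 + $856.44 + $3,883.20 + $1,490.88 = $8,838.96
Monthly = $8,838.96 ÷ 12 = $736.58

$736.58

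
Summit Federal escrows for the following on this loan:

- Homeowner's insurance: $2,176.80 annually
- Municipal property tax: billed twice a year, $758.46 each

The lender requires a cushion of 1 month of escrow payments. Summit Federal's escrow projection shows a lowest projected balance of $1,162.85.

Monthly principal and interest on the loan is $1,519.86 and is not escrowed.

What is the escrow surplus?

Homeowner's insurance: $2,176.80
Municipal property tax: $758.46 × 2 = $1,516.92
Total per year = $2,176.80 + $1,516.92 = $3,693.72
Base monthly escrow = $3,693.72 ÷ 12 = $307.81
Cushion = 1 × $307.81 = $307.81
Surplus = $1,162.85 − $307.81 = $855.04

$855.04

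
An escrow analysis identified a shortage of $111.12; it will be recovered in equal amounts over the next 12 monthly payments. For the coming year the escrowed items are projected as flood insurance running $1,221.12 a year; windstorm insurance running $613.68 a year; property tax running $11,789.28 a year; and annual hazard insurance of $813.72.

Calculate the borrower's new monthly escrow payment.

Flood insurance: $1,221.12/yr
Windstorm insurance: $613.68/yr
Property tax: $11,789.28/yr
Hazard insurance: $813.72/yr
Total per year = $1,221.12 + $613.68 + $11,789.28 + $813.72 = $14,437.80
Monthly = $14,437.80 ÷ 12 = $1,203.15
Shortage per month = $111.12 / 12 = $9.26
New monthly escrow = $1,203.15 + $9.26 = $1,212.41

$1,212.41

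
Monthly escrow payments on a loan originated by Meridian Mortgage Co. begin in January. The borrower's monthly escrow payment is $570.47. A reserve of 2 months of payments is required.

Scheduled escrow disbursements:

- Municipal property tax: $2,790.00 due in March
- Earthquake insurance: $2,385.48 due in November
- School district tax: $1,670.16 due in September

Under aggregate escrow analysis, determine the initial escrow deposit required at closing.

Cushion = 2 × $570.47 = $1,140.94
Trial balance (start $0, +$570.47 each month, − disbursements):
  Jan: +$570.47 → $570.47
  Feb: +$570.47 → $1,140.94
  Mar: +$570.47 − $2,790.00 → -$1,078.59
  Apr: +$570.47 → -$508.12
  May: +$570.47 → $62.35
  Jun: +$570.47 → $632.82
  Jul: +$570.47 → $1,203.29
  Aug: +$570.47 → $1,773.76
  Sep: +$570.47 − $1,670.16 → $674.07
  Oct: +$570.47 → $1,244.54
  Nov: +$570.47 − $2,385.48 → -$570.47
  Dec: +$570.47 → $0.00
Lowest trial balance = -$1,078.59 (Mar)
Initial deposit = cushion − low point = $1,140.94 − (-$1,078.59) = $2,219.53

$2,219.53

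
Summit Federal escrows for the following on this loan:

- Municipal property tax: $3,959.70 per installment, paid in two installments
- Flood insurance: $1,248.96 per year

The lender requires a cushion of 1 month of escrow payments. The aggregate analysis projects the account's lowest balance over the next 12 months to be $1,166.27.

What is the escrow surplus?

$402.24

Municipal property tax: $3,959.70 × 2 = $7,919.40 annually
Flood insurance: $1,248.96 annually
Combined annual = $9,168.36
Per month = $9,168.36 / 12 = $764.03
Cushion = 1 × $764.03 = $764.03
Surplus = $1,166.27 − $764.03 = $402.24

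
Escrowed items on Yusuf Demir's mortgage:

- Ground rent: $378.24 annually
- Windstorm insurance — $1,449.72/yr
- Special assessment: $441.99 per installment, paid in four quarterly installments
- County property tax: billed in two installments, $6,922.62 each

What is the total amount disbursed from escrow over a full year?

$17,441.16

Ground rent: $378.24
Windstorm insurance: $1,449.72
Special assessment: $441.99 × 4 = $1,767.96
County property tax: $6,922.62 × 2 = $13,845.24
Total per year = $17,441.16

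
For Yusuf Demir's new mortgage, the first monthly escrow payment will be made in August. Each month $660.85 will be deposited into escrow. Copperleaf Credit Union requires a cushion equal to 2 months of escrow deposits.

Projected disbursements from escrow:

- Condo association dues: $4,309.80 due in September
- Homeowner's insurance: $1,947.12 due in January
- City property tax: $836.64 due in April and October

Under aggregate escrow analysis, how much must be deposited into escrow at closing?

$4,485.59

Cushion = 2 × $660.85 = $1,321.70
Trial balance (start $0, +$660.85 each month, − disbursements):
  Aug: +$660.85 → $660.85
  Sep: +$660.85 − $4,309.80 → -$2,988.10
  Oct: +$660.85 − $836.64 → -$3,163.89
  Nov: +$660.85 → -$2,503.04
  Dec: +$660.85 → -$1,842.19
  Jan: +$660.85 − $1,947.12 → -$3,128.46
  Feb: +$660.85 → -$2,467.61
  Mar: +$660.85 → -$1,806.76
  Apr: +$660.85 − $836.64 → -$1,982.55
  May: +$660.85 → -$1,321.70
  Jun: +$660.85 → -$660.85
  Jul: +$660.85 → $0.00
Lowest trial balance = -$3,163.89 (Oct)
Initial deposit = cushion − low point = $1,321.70 − (-$3,163.89) = $4,485.59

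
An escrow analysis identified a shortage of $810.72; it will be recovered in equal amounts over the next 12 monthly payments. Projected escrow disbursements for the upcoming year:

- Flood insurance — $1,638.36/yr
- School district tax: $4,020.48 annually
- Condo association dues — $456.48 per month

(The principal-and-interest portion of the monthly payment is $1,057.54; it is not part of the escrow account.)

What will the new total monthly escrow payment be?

Flood insurance: $1,638.36 per year
School district tax: $4,020.48 per year
Condo association dues: $456.48 × 12 = $5,477.76 per year
Combined annual = $11,136.60
Per month = $11,136.60 / 12 = $928.05
Monthly shortage recovery: $810.72 ÷ 12 = $67.56
Adjusted monthly = $928.05 + $67.56 = $995.61

$995.61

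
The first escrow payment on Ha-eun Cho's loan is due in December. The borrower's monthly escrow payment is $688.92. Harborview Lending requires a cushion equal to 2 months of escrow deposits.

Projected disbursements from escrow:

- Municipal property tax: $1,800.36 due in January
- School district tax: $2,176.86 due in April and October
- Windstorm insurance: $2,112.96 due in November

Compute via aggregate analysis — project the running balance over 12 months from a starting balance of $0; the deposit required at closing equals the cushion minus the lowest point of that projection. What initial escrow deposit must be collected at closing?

Cushion = 2 × $688.92 = $1,377.84
Trial balance (start $0, +$688.92 each month, − disbursements):
  Dec: +$688.92 → $688.92
  Jan: +$688.92 − $1,800.36 → -$422.52
  Feb: +$688.92 → $266.40
  Mar: +$688.92 → $955.32
  Apr: +$688.92 − $2,176.86 → -$532.62
  May: +$688.92 → $156.30
  Jun: +$688.92 → $845.22
  Jul: +$688.92 → $1,534.14
  Aug: +$688.92 → $2,223.06
  Sep: +$688.92 → $2,911.98
  Oct: +$688.92 − $2,176.86 → $1,424.04
  Nov: +$688.92 − $2,112.96 → $0.00
Lowest trial balance = -$532.62 (Apr)
Initial deposit = cushion − low point = $1,377.84 − (-$532.62) = $1,910.46

$1,910.46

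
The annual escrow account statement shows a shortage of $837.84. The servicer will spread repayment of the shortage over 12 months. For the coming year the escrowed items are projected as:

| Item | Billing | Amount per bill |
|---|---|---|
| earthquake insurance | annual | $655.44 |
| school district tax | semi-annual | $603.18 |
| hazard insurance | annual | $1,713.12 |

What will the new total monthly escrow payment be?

Earthquake insurance — $655.44/yr
School district tax — $603.18 × 2 = $1,206.36/yr
Hazard insurance — $1,713.12/yr
Annual escrow total = $655.44 + $1,206.36 + $1,713.12 = $3,574.92
Monthly escrow = $3,574.92 ÷ 12 = $297.91
Shortage per month = $837.84 ÷ 12 = $69.82
New monthly escrow = $297.91 + $69.82 = $367.73

$367.73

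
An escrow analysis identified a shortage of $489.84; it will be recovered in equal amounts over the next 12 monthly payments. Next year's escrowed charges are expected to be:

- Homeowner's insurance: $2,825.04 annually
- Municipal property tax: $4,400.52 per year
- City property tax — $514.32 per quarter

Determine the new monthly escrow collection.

$814.39

Homeowner's insurance — $2,825.04/yr
Municipal property tax — $4,400.52/yr
City property tax — $514.32 × 4 = $2,057.28/yr
Total per year = $2,825.04 + $4,400.52 + $2,057.28 = $9,282.84
Base monthly escrow = $9,282.84 ÷ 12 = $773.57
Monthly shortage recovery: $489.84 / 12 = $40.82
Adjusted monthly = $773.57 + $40.82 = $814.39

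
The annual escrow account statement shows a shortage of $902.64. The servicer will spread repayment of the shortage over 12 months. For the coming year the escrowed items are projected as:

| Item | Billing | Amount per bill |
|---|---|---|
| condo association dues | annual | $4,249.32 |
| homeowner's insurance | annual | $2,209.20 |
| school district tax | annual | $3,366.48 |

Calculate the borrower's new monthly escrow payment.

Condo association dues = $4,249.32 annually
Homeowner's insurance = $2,209.20 annually
School district tax = $3,366.48 annually
Total annual escrow = $4,249.32 + $2,209.20 + $3,366.48 = $9,825.00
Monthly = $9,825.00 / 12 = $818.75
Shortage spread = $902.64 / 12 = $75.22/mo
Adjusted monthly = $818.75 + $75.22 = $893.97

$893.97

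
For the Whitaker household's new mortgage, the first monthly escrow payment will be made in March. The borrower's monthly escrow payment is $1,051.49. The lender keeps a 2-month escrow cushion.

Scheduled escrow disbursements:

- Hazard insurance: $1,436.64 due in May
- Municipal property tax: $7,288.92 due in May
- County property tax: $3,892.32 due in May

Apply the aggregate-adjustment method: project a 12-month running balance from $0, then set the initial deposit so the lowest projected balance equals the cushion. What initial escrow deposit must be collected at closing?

Cushion = 2 × $1,051.49 = $2,102.98
Trial balance (start $0, +$1,051.49 each month, − disbursements):
  Mar: +$1,051.49 → $1,051.49
  Apr: +$1,051.49 → $2,102.98
  May: +$1,051.49 − $12,617.88 → -$9,463.41
  Jun: +$1,051.49 → -$8,411.92
  Jul: +$1,051.49 → -$7,360.43
  Aug: +$1,051.49 → -$6,308.94
  Sep: +$1,051.49 → -$5,257.45
  Oct: +$1,051.49 → -$4,205.96
  Nov: +$1,051.49 → -$3,154.47
  Dec: +$1,051.49 → -$2,102.98
  Jan: +$1,051.49 → -$1,051.49
  Feb: +$1,051.49 → $0.00
Lowest trial balance = -$9,463.41 (May)
Initial deposit = cushion − low point = $2,102.98 − (-$9,463.41) = $11,566.39

$11,566.39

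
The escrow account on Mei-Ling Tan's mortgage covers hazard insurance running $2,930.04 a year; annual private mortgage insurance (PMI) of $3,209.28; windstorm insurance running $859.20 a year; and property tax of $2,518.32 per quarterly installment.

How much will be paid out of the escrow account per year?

Hazard insurance = $2,930.04/yr
Private mortgage insurance (PMI) = $3,209.28/yr
Windstorm insurance = $859.20/yr
Property tax = $2,518.32 × 4 = $10,073.28/yr
Total per year = $17,071.80

$17,071.80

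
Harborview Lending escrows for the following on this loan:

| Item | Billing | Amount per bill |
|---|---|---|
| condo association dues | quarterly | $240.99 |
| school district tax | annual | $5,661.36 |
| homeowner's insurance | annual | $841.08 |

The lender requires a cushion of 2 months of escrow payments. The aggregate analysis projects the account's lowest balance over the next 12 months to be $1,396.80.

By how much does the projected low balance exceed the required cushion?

$152.40

Condo association dues = $240.99 × 4 = $963.96/yr
School district tax = $5,661.36/yr
Homeowner's insurance = $841.08/yr
Annual escrow total = $963.96 + $5,661.36 + $841.08 = $7,466.40
Per month = $7,466.40 ÷ 12 = $622.20
Required reserve = 2 × $622.20 = $1,244.40
Surplus = $1,396.80 − $1,244.40 = $152.40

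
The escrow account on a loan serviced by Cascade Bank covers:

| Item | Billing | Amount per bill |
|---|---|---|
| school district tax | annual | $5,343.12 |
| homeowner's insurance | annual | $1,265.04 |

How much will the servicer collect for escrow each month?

$550.68

School district tax — $5,343.12/yr
Homeowner's insurance — $1,265.04/yr
Yearly total = $5,343.12 + $1,265.04 = $6,608.16
Monthly escrow = $6,608.16 ÷ 12 = $550.68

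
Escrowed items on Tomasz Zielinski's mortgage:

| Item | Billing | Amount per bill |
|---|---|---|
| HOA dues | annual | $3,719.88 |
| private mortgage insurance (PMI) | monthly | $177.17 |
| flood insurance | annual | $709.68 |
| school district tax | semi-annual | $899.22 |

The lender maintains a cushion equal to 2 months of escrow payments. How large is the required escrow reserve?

$1,392.34

HOA dues — $3,719.88 per year
Private mortgage insurance (PMI) — $177.17 × 12 = $2,126.04 per year
Flood insurance — $709.68 per year
School district tax — $899.22 × 2 = $1,798.44 per year
Annual escrow total = $3,719.88 + $2,126.04 + $709.68 + $1,798.44 = $8,354.04
Monthly escrow = $8,354.04 / 12 = $696.17
Reserve = 2 × $696.17 = $1,392.34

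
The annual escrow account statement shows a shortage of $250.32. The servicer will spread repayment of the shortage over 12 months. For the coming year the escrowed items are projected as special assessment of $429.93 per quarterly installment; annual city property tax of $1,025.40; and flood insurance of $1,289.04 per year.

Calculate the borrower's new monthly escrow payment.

Special assessment — $429.93 × 4 = $1,719.72 per year
City property tax — $1,025.40 per year
Flood insurance — $1,289.04 per year
Yearly total = $1,719.72 + $1,025.40 + $1,289.04 = $4,034.16
Base monthly escrow = $4,034.16 / 12 = $336.18
Monthly shortage recovery: $250.32 / 12 = $20.86
New monthly escrow = $336.18 + $20.86 = $357.04

$357.04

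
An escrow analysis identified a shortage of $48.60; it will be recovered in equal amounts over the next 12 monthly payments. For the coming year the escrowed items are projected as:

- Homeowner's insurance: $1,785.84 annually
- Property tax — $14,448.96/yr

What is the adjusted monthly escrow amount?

$1,356.95

Homeowner's insurance — $1,785.84 annually
Property tax — $14,448.96 annually
Yearly total = $1,785.84 + $14,448.96 = $16,234.80
Monthly = $16,234.80 / 12 = $1,352.90
Monthly shortage recovery: $48.60 / 12 = $4.05
New monthly escrow = $1,352.90 + $4.05 = $1,356.95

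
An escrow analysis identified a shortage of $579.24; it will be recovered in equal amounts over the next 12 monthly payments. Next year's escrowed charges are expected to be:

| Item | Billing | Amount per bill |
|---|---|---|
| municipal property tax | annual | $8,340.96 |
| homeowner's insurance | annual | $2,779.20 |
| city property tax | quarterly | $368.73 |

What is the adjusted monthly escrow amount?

Municipal property tax — $8,340.96/yr
Homeowner's insurance — $2,779.20/yr
City property tax — $368.73 × 4 = $1,474.92/yr
Total annual escrow = $12,595.08
Base monthly escrow = $12,595.08 ÷ 12 = $1,049.59
Monthly shortage recovery: $579.24 ÷ 12 = $48.27
New monthly escrow = $1,049.59 + $48.27 = $1,097.86

$1,097.86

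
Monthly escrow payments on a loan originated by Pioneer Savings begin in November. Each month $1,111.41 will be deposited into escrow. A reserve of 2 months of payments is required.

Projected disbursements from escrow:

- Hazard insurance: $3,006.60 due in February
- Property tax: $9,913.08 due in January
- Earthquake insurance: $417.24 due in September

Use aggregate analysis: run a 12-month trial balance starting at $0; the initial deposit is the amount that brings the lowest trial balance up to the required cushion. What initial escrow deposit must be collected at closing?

Cushion = 2 × $1,111.41 = $2,222.82
Trial balance (start $0, +$1,111.41 each month, − disbursements):
  Nov: +$1,111.41 → $1,111.41
  Dec: +$1,111.41 → $2,222.82
  Jan: +$1,111.41 − $9,913.08 → -$6,578.85
  Feb: +$1,111.41 − $3,006.60 → -$8,474.04
  Mar: +$1,111.41 → -$7,362.63
  Apr: +$1,111.41 → -$6,251.22
  May: +$1,111.41 → -$5,139.81
  Jun: +$1,111.41 → -$4,028.40
  Jul: +$1,111.41 → -$2,916.99
  Aug: +$1,111.41 → -$1,805.58
  Sep: +$1,111.41 − $417.24 → -$1,111.41
  Oct: +$1,111.41 → $0.00
Lowest trial balance = -$8,474.04 (Feb)
Initial deposit = cushion − low point = $2,222.82 − (-$8,474.04) = $10,696.86

$10,696.86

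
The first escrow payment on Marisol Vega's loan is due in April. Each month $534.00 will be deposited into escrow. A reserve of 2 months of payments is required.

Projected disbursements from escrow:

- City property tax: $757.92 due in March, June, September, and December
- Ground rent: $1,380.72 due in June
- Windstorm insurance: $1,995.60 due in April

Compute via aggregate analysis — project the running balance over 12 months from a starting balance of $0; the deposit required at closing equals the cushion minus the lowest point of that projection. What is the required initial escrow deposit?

$3,600.24

Cushion = 2 × $534.00 = $1,068.00
Trial balance (start $0, +$534.00 each month, − disbursements):
  Apr: +$534.00 − $1,995.60 → -$1,461.60
  May: +$534.00 → -$927.60
  Jun: +$534.00 − $2,138.64 → -$2,532.24
  Jul: +$534.00 → -$1,998.24
  Aug: +$534.00 → -$1,464.24
  Sep: +$534.00 − $757.92 → -$1,688.16
  Oct: +$534.00 → -$1,154.16
  Nov: +$534.00 → -$620.16
  Dec: +$534.00 − $757.92 → -$844.08
  Jan: +$534.00 → -$310.08
  Feb: +$534.00 → $223.92
  Mar: +$534.00 − $757.92 → $0.00
Lowest trial balance = -$2,532.24 (Jun)
Initial deposit = cushion − low point = $1,068.00 − (-$2,532.24) = $3,600.24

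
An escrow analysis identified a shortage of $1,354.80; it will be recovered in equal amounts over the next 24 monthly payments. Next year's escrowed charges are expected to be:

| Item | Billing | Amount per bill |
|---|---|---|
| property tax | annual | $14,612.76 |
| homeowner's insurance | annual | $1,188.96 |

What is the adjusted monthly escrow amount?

$1,373.26

Property tax — $14,612.76
Homeowner's insurance — $1,188.96
Total per year = $14,612.76 + $1,188.96 = $15,801.72
Base monthly escrow = $15,801.72 / 12 = $1,316.81
Monthly shortage recovery: $1,354.80 / 24 = $56.45
New monthly escrow = $1,316.81 + $56.45 = $1,373.26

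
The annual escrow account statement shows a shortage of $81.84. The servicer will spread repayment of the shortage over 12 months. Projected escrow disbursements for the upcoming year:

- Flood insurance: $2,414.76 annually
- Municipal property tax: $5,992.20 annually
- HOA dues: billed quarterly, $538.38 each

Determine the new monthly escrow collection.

Flood insurance = $2,414.76 annually
Municipal property tax = $5,992.20 annually
HOA dues = $538.38 × 4 = $2,153.52 annually
Total per year = $10,560.48
Base monthly escrow = $10,560.48 / 12 = $880.04
Monthly shortage recovery: $81.84 / 12 = $6.82
New monthly escrow = $880.04 + $6.82 = $886.86

$886.86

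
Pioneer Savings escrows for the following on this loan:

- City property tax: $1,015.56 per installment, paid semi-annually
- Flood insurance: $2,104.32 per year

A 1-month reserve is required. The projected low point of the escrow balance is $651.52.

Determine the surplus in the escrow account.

$306.90

City property tax = $1,015.56 × 2 = $2,031.12 annually
Flood insurance = $2,104.32 annually
Total per year = $2,031.12 + $2,104.32 = $4,135.44
Monthly = $4,135.44 / 12 = $344.62
Required cushion = 1 × $344.62 = $344.62
Excess over cushion: $651.52 − $344.62 = $306.90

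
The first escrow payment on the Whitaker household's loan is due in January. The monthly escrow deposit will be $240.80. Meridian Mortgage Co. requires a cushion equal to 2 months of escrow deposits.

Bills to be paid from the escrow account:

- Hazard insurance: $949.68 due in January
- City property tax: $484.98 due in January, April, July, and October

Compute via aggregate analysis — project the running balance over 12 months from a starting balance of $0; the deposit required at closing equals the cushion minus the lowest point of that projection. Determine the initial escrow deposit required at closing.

Cushion = 2 × $240.80 = $481.60
Trial balance (start $0, +$240.80 each month, − disbursements):
  Jan: +$240.80 − $1,434.66 → -$1,193.86
  Feb: +$240.80 → -$953.06
  Mar: +$240.80 → -$712.26
  Apr: +$240.80 − $484.98 → -$956.44
  May: +$240.80 → -$715.64
  Jun: +$240.80 → -$474.84
  Jul: +$240.80 − $484.98 → -$719.02
  Aug: +$240.80 → -$478.22
  Sep: +$240.80 → -$237.42
  Oct: +$240.80 − $484.98 → -$481.60
  Nov: +$240.80 → -$240.80
  Dec: +$240.80 → $0.00
Lowest trial balance = -$1,193.86 (Jan)
Initial deposit = cushion − low point = $481.60 − (-$1,193.86) = $1,675.46

$1,675.46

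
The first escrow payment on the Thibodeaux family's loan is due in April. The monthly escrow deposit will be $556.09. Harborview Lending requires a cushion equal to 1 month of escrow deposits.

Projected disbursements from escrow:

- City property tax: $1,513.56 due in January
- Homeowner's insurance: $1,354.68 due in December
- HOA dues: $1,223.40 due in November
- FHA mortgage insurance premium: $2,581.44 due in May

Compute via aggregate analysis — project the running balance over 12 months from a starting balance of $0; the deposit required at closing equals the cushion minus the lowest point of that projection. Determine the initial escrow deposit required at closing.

$2,025.35

Cushion = 1 × $556.09 = $556.09
Trial balance (start $0, +$556.09 each month, − disbursements):
  Apr: +$556.09 → $556.09
  May: +$556.09 − $2,581.44 → -$1,469.26
  Jun: +$556.09 → -$913.17
  Jul: +$556.09 → -$357.08
  Aug: +$556.09 → $199.01
  Sep: +$556.09 → $755.10
  Oct: +$556.09 → $1,311.19
  Nov: +$556.09 − $1,223.40 → $643.88
  Dec: +$556.09 − $1,354.68 → -$154.71
  Jan: +$556.09 − $1,513.56 → -$1,112.18
  Feb: +$556.09 → -$556.09
  Mar: +$556.09 → $0.00
Lowest trial balance = -$1,469.26 (May)
Initial deposit = cushion − low point = $556.09 − (-$1,469.26) = $2,025.35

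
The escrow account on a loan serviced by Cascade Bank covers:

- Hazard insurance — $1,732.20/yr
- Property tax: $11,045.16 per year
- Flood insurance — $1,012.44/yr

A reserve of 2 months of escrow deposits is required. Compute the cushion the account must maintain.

Hazard insurance = $1,732.20/yr
Property tax = $11,045.16/yr
Flood insurance = $1,012.44/yr
Annual escrow total = $1,732.20 + $11,045.16 + $1,012.44 = $13,789.80
Per month = $13,789.80 ÷ 12 = $1,149.15
Reserve = 2 × $1,149.15 = $2,298.30

$2,298.30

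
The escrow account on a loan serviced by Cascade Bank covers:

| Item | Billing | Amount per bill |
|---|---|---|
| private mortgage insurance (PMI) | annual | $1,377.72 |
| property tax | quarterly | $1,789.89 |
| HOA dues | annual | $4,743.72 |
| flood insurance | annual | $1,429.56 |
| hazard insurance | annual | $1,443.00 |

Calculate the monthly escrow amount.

$1,346.13

Private mortgage insurance (PMI) — $1,377.72 per year
Property tax — $1,789.89 × 4 = $7,159.56 per year
HOA dues — $4,743.72 per year
Flood insurance — $1,429.56 per year
Hazard insurance — $1,443.00 per year
Total annual escrow = $1,377.72 + $7,159.56 + $4,743.72 + $1,429.56 + $1,443.00 = $16,153.56
Monthly escrow = $16,153.56 ÷ 12 = $1,346.13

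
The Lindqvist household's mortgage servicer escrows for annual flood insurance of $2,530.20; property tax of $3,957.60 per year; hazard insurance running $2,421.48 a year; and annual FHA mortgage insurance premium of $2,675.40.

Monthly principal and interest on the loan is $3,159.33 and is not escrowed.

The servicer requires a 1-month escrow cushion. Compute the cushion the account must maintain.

Flood insurance = $2,530.20
Property tax = $3,957.60
Hazard insurance = $2,421.48
FHA mortgage insurance premium = $2,675.40
Combined annual = $11,584.68
Base monthly escrow = $11,584.68 / 12 = $965.39
Reserve = 1 × $965.39 = $965.39

$965.39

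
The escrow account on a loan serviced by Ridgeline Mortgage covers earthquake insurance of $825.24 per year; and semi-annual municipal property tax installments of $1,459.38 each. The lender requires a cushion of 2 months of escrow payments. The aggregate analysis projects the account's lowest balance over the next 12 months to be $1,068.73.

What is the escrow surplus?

Earthquake insurance: $825.24 annually
Municipal property tax: $1,459.38 × 2 = $2,918.76 annually
Annual escrow total = $3,744.00
Monthly = $3,744.00 / 12 = $312.00
Required cushion = 2 × $312.00 = $624.00
Surplus = $1,068.73 − $624.00 = $444.73

$444.73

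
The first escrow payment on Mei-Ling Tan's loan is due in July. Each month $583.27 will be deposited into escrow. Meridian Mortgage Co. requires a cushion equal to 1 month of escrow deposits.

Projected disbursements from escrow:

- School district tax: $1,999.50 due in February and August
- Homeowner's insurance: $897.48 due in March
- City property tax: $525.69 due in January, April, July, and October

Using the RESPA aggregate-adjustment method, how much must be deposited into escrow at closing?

$1,941.92

Cushion = 1 × $583.27 = $583.27
Trial balance (start $0, +$583.27 each month, − disbursements):
  Jul: +$583.27 − $525.69 → $57.58
  Aug: +$583.27 − $1,999.50 → -$1,358.65
  Sep: +$583.27 → -$775.38
  Oct: +$583.27 − $525.69 → -$717.80
  Nov: +$583.27 → -$134.53
  Dec: +$583.27 → $448.74
  Jan: +$583.27 − $525.69 → $506.32
  Feb: +$583.27 − $1,999.50 → -$909.91
  Mar: +$583.27 − $897.48 → -$1,224.12
  Apr: +$583.27 − $525.69 → -$1,166.54
  May: +$583.27 → -$583.27
  Jun: +$583.27 → $0.00
Lowest trial balance = -$1,358.65 (Aug)
Initial deposit = cushion − low point = $583.27 − (-$1,358.65) = $1,941.92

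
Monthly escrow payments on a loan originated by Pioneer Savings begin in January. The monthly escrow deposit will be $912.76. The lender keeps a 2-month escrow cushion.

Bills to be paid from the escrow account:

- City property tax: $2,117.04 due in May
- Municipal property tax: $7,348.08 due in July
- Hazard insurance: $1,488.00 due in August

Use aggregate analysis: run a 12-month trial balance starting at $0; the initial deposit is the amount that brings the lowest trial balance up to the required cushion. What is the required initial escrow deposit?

$5,476.56

Cushion = 2 × $912.76 = $1,825.52
Trial balance (start $0, +$912.76 each month, − disbursements):
  Jan: +$912.76 → $912.76
  Feb: +$912.76 → $1,825.52
  Mar: +$912.76 → $2,738.28
  Apr: +$912.76 → $3,651.04
  May: +$912.76 − $2,117.04 → $2,446.76
  Jun: +$912.76 → $3,359.52
  Jul: +$912.76 − $7,348.08 → -$3,075.80
  Aug: +$912.76 − $1,488.00 → -$3,651.04
  Sep: +$912.76 → -$2,738.28
  Oct: +$912.76 → -$1,825.52
  Nov: +$912.76 → -$912.76
  Dec: +$912.76 → $0.00
Lowest trial balance = -$3,651.04 (Aug)
Initial deposit = cushion − low point = $1,825.52 − (-$3,651.04) = $5,476.56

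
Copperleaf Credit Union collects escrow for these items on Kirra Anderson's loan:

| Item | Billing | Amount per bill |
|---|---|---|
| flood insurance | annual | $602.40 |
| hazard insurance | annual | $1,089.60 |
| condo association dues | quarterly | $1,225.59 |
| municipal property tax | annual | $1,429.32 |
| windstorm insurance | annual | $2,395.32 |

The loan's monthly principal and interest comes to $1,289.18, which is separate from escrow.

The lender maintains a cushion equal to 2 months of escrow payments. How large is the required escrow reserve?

Flood insurance = $602.40 annually
Hazard insurance = $1,089.60 annually
Condo association dues = $1,225.59 × 4 = $4,902.36 annually
Municipal property tax = $1,429.32 annually
Windstorm insurance = $2,395.32 annually
Total annual escrow = $10,419.00
Per month = $10,419.00 / 12 = $868.25
Cushion = 2 × $868.25 = $1,736.50

$1,736.50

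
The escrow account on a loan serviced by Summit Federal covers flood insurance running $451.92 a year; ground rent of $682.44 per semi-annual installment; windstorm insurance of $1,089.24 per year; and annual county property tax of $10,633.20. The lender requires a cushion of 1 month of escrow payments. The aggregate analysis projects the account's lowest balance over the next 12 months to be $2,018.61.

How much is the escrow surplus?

Flood insurance = $451.92 annually
Ground rent = $682.44 × 2 = $1,364.88 annually
Windstorm insurance = $1,089.24 annually
County property tax = $10,633.20 annually
Yearly total = $451.92 + $1,364.88 + $1,089.24 + $10,633.20 = $13,539.24
Monthly = $13,539.24 / 12 = $1,128.27
Required cushion = 1 × $1,128.27 = $1,128.27
Excess over cushion: $2,018.61 − $1,128.27 = $890.34

$890.34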